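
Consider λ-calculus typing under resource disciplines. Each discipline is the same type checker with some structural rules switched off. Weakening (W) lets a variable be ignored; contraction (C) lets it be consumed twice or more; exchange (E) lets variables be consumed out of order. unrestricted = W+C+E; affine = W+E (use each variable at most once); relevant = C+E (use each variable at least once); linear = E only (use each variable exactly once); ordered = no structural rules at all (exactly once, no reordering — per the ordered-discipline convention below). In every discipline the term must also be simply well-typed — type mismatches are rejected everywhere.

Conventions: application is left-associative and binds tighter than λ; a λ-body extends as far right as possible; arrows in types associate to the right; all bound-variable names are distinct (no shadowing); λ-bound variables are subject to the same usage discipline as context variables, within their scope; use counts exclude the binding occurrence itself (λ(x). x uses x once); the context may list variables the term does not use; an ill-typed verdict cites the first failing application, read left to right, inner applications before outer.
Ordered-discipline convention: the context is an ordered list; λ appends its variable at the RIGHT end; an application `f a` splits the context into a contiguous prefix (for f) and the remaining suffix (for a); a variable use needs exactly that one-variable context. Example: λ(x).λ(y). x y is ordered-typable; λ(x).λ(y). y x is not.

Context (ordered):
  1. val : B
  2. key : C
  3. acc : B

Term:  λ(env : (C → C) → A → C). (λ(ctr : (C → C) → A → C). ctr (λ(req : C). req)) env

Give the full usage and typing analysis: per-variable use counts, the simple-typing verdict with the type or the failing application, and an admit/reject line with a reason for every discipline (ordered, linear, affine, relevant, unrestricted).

variable uses: val=0, key=0, acc=0, env (λ-bound)=1, ctr (λ-bound)=1, req (λ-bound)=1
use order (left to right): ctr, req, env
typing: the term checks, with type ((C → C) → A → C) → A → C
ordered ✗ (needs weakening: val, key, acc unused)
linear ✗ (needs weakening: val, key, acc unused)
affine ✓ (none of val, key, acc, env, ctr, req used more than once)
relevant ✗ (needs weakening: val, key, acc unused)
unrestricted ✓ (typability at ((C → C) → A → C) → A → C is all that's needed)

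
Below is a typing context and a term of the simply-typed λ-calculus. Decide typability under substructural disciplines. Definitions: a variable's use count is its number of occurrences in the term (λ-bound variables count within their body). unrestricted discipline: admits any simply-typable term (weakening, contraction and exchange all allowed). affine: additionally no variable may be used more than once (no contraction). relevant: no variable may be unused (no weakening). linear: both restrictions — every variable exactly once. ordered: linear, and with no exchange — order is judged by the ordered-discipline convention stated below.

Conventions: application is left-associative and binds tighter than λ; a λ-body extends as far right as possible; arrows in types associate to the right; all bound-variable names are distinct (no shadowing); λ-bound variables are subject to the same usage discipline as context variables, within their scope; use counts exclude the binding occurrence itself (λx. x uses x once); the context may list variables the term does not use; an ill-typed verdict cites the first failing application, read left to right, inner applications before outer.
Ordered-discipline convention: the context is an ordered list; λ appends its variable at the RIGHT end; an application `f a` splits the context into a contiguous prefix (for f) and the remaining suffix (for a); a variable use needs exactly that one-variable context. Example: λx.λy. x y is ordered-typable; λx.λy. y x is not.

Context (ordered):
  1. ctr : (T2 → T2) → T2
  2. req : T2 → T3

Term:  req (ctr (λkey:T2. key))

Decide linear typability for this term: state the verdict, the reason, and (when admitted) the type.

yes — exactly-once usage across ctr, req, key; term : T3
counts: ctr: 1; req: 1; key [bound]: 1
use order (left to right): req, ctr, key
typing: well-typed at T3
per-discipline verdicts: ordered ✗, linear ✓, affine ✓, relevant ✓, unrestricted ✓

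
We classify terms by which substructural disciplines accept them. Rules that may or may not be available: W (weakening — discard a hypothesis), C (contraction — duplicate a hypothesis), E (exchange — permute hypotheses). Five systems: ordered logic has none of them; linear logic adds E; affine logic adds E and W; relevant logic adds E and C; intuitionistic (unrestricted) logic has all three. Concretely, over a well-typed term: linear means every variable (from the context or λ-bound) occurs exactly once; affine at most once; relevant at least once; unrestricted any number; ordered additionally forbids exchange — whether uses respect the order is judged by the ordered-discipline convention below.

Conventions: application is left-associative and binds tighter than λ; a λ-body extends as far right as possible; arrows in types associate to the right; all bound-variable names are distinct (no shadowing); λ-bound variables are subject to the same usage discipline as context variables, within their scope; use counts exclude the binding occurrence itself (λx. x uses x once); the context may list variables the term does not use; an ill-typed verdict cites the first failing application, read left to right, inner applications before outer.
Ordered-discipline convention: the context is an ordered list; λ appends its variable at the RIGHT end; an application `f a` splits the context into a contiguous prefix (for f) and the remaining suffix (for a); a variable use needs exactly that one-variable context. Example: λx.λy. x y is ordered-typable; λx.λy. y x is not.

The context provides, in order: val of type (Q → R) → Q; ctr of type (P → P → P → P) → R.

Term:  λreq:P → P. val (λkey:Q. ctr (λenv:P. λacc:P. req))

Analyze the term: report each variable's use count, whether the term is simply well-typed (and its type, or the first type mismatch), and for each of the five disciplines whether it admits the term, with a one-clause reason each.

usage: val ×1; ctr ×1; req (bound) ×1; key (bound) ×0; env (bound) ×0; acc (bound) ×0
uses in reading order: val, ctr, req
typing: well-typed — term : (P → P) → Q
ordered ✗ (key, env, acc never used (weakening))
linear ✗ (key, env, acc never used (weakening))
affine ✓ (no duplicate uses among val, ctr, req, key, env, acc)
relevant ✗ (key, env, acc never used (weakening))
unrestricted ✓ (typability at (P → P) → Q is all that's needed)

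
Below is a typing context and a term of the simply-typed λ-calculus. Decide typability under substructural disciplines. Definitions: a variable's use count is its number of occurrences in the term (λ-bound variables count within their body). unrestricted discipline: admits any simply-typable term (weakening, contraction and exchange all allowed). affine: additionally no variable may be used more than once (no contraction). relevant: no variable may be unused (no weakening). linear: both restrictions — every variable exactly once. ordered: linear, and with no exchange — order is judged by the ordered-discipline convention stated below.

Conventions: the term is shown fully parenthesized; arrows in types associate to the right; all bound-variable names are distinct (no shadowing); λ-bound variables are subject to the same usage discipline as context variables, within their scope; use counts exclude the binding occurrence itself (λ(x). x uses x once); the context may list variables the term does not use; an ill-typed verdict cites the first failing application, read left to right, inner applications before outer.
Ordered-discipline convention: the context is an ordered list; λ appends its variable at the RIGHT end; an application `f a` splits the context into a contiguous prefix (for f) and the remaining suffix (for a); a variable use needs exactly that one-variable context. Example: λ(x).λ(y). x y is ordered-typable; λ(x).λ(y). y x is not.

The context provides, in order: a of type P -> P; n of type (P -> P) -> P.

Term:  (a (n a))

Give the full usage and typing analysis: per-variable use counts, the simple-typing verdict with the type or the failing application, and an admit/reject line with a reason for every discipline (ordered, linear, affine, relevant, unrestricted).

use counts: a=2, n=1
use order (left to right): a, n, a
typing: well-typed at P
ordered: ✗, a ×2 used more than once (contraction)
linear: ✗, a ×2 used more than once (contraction)
affine: ✗, a ×2 used more than once (contraction)
relevant: ✓, every one of a, n appears
unrestricted: ✓, simply typable at P; W, C, E all held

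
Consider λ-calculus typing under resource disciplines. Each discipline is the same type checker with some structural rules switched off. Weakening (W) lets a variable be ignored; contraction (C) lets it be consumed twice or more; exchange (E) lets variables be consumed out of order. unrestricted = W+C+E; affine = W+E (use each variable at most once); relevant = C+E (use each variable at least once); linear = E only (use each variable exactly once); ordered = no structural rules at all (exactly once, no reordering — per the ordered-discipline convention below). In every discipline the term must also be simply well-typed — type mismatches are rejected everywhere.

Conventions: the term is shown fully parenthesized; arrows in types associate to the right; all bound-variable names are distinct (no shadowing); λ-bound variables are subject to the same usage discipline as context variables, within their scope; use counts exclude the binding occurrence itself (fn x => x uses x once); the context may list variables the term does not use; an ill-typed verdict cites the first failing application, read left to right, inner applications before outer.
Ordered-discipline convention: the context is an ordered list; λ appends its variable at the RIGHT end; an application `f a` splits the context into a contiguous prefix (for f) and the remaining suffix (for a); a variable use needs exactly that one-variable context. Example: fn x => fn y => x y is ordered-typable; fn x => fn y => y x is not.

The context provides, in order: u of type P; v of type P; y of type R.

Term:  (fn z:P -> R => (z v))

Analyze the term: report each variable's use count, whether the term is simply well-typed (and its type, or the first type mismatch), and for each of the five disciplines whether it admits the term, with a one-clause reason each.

counts: u ×0, v ×1, y ×0, z [bound] ×1
use order (left to right): z, v
typing: ✓ — (P -> R) -> R
ordered ✗ (unused: u, y — weakening required)
linear ✗ (unused: u, y — weakening required)
affine ✓ (no duplicate uses among u, v, y, z)
relevant ✗ (unused: u, y — weakening required)
unrestricted ✓ (simply typable at (P -> R) -> R; W, C, E all held)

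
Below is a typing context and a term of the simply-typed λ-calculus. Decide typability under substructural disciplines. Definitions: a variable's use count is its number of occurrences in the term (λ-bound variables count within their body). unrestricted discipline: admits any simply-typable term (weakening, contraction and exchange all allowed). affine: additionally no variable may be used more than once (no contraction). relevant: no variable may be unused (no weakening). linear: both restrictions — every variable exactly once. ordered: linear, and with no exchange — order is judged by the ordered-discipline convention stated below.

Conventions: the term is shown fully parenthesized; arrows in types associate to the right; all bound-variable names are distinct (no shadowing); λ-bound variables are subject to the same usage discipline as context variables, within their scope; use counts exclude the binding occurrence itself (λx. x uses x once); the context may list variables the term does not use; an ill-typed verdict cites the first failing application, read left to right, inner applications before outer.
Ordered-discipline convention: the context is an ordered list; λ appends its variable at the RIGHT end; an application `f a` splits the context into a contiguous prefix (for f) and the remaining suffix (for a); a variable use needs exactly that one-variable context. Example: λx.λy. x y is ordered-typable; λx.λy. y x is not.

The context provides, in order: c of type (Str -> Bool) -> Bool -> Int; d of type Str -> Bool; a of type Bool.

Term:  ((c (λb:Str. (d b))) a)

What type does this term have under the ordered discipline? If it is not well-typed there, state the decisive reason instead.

term : Int
counts: c ×1; d ×1; a ×1; b (λ-bound) ×1
use order (left to right): c, d, b, a
typing: the term checks, with type Int
summary: ordered ✓ · linear ✓ · affine ✓ · relevant ✓ · unrestricted ✓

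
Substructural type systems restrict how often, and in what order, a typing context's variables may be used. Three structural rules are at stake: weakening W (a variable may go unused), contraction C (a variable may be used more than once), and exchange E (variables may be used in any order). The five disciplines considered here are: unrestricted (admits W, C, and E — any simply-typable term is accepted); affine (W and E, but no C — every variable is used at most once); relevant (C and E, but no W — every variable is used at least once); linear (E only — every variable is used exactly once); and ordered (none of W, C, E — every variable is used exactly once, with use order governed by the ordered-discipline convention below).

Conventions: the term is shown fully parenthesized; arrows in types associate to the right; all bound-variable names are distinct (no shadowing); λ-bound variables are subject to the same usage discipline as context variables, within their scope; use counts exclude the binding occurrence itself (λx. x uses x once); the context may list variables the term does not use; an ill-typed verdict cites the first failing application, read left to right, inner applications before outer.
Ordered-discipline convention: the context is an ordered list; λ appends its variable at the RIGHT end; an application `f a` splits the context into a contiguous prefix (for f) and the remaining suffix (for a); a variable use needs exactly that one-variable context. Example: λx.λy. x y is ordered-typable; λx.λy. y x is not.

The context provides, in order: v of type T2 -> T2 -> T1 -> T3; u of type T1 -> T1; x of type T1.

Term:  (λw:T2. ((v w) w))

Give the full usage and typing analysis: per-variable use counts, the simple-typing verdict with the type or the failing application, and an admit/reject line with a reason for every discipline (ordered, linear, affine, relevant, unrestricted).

usage: v: 1, u: 0, x: 0, w (bound): 2
left-to-right use order: v, w, w
typing: well-typed — term : T2 -> T1 -> T3
ordered ✗ (needs contraction — w ×2; u, x never used (weakening))
linear ✗ (needs contraction — w ×2; u, x never used (weakening))
affine ✗ (needs contraction — w ×2)
relevant ✗ (u, x never used (weakening))
unrestricted ✓ (type-checks (T2 -> T1 -> T3) and nothing is barred)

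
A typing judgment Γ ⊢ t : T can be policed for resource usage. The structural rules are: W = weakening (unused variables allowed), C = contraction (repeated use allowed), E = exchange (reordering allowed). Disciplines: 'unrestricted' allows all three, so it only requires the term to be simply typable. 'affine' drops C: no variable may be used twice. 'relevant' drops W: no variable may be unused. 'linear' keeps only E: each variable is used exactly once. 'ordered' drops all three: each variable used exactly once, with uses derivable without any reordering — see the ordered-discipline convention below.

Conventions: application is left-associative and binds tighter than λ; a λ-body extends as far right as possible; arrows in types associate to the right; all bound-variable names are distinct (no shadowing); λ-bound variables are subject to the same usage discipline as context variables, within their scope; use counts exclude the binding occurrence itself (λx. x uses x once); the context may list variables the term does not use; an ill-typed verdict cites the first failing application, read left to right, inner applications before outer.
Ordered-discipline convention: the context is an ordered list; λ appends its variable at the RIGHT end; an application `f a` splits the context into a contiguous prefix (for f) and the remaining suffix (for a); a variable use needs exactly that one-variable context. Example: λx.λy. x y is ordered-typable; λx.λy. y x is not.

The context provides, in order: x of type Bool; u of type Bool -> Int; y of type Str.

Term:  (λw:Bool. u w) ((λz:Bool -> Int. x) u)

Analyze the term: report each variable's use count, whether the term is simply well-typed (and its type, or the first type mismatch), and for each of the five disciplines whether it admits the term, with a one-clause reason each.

counts: x=1, u=2, y=0, w [bound]=1, z [bound]=0
left-to-right use order: u, w, x, u
typing: well-typed — term : Int
ordered: ✗ — u ×2 used more than once (contraction); unused: y, z — weakening required
linear: ✗ — u ×2 used more than once (contraction); unused: y, z — weakening required
affine: ✗ — u ×2 used more than once (contraction)
relevant: ✗ — unused: y, z — weakening required
unrestricted: ✓ — typability at Int is all that's needed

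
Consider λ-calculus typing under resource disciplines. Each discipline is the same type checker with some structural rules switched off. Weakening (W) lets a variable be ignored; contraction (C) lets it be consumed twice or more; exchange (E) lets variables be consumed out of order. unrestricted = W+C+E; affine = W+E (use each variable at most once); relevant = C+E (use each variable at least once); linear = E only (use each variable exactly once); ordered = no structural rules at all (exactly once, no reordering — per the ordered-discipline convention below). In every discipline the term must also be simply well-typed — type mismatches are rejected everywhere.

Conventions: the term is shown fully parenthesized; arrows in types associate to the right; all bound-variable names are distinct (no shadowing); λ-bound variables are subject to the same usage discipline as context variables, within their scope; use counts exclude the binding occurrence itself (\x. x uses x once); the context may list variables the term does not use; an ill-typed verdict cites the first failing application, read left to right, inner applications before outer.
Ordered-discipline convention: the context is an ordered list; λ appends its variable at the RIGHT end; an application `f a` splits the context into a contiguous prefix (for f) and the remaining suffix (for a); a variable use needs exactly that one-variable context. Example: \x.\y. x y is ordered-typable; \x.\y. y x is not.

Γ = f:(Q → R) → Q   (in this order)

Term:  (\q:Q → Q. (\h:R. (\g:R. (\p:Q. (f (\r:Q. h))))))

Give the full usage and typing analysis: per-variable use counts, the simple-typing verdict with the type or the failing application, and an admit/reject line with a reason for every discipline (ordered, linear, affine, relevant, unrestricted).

use counts: f=1, q (λ-bound)=0, h (λ-bound)=1, g (λ-bound)=0, p (λ-bound)=0, r (λ-bound)=0
uses in reading order: f, h
typing: the term checks, with type (Q → Q) → R → R → Q → Q
ordered: ✗, unused: q, g, p, r — weakening required
linear: ✗, unused: q, g, p, r — weakening required
affine: ✓, no duplicate uses among f, q, h, g, p, r
relevant: ✗, unused: q, g, p, r — weakening required
unrestricted: ✓, simply typable at (Q → Q) → R → R → Q → Q; W, C, E all held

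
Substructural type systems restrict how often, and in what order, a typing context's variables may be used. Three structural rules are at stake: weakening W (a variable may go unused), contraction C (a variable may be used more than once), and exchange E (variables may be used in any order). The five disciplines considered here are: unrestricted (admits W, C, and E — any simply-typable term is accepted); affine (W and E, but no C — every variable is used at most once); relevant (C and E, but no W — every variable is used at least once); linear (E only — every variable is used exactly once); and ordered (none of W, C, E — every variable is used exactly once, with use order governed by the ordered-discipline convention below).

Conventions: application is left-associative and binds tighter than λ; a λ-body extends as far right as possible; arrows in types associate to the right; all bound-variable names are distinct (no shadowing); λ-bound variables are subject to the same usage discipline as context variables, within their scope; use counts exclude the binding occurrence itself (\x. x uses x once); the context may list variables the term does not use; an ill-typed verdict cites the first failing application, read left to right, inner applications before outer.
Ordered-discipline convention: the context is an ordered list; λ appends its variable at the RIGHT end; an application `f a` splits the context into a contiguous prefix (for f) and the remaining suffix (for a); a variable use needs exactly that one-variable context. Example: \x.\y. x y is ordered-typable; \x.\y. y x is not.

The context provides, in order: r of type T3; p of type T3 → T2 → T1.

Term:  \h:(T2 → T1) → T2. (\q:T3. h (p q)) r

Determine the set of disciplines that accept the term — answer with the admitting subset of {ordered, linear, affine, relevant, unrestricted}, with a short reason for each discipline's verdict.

admitted in: linear, affine, relevant, unrestricted
variable uses: r=1; p=1; h (bound)=1; q (bound)=1
left-to-right use order: h, p, q, r
typing: the term checks, with type ((T2 → T1) → T2) → T2
ordered: ✗, no contiguous prefix/suffix split fits h, p, q, r
linear: ✓, single use per variable (r, p, h, q)
affine: ✓, at most one use each (r, p, h, q)
relevant: ✓, none of r, p, h, q goes unused
unrestricted: ✓, simply typable at ((T2 → T1) → T2) → T2; W, C, E all held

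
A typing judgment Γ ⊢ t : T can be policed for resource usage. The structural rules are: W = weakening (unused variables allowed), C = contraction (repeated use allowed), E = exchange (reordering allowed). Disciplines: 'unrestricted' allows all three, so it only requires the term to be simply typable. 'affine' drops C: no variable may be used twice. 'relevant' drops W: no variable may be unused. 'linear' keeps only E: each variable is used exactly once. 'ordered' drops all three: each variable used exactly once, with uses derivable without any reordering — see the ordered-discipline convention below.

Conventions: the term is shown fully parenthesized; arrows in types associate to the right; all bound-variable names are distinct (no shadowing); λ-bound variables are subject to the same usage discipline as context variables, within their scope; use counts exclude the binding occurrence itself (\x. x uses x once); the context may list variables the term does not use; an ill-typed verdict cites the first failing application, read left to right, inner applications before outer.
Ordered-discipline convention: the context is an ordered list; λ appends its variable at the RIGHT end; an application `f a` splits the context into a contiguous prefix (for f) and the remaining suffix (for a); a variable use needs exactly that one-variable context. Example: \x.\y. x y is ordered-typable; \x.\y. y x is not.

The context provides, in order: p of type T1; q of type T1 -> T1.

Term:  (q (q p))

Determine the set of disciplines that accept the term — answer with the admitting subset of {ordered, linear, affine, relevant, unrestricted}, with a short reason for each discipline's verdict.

admitting disciplines: relevant, unrestricted
use counts: p: 1×; q: 2×
uses in reading order: q, q, p
typing: well-typed — term : T1
ordered: ✗, q ×2 used more than once (contraction)
linear: ✗, q ×2 used more than once (contraction)
affine: ✗, q ×2 used more than once (contraction)
relevant: ✓, p, q: all used, weakening unneeded
unrestricted: ✓, well-typed at T1; no restrictions here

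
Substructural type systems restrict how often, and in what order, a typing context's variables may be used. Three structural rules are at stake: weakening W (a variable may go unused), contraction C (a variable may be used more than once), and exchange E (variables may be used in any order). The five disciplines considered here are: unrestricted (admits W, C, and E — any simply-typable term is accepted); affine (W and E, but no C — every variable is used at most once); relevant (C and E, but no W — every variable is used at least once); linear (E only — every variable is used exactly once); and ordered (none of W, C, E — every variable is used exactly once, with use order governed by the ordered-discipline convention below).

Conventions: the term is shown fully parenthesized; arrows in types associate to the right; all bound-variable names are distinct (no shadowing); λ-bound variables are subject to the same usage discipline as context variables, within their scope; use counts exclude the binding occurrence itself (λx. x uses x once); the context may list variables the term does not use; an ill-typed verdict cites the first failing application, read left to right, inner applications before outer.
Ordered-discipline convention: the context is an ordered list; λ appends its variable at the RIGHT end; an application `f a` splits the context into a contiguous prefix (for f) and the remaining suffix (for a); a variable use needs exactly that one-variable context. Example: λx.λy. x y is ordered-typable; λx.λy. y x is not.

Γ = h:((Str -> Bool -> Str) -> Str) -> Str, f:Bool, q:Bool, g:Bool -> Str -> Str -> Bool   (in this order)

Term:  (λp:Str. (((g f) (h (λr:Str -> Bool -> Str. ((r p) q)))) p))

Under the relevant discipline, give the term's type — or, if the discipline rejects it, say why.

term : Str -> Bool
use counts: h: 1, f: 1, q: 1, g: 1, p (λ-bound): 2, r (λ-bound): 1
use order (left to right): g, f, h, r, p, q, p
typing: ✓ — Str -> Bool
summary: ordered ✗, linear ✗, affine ✗, relevant ✓, unrestricted ✓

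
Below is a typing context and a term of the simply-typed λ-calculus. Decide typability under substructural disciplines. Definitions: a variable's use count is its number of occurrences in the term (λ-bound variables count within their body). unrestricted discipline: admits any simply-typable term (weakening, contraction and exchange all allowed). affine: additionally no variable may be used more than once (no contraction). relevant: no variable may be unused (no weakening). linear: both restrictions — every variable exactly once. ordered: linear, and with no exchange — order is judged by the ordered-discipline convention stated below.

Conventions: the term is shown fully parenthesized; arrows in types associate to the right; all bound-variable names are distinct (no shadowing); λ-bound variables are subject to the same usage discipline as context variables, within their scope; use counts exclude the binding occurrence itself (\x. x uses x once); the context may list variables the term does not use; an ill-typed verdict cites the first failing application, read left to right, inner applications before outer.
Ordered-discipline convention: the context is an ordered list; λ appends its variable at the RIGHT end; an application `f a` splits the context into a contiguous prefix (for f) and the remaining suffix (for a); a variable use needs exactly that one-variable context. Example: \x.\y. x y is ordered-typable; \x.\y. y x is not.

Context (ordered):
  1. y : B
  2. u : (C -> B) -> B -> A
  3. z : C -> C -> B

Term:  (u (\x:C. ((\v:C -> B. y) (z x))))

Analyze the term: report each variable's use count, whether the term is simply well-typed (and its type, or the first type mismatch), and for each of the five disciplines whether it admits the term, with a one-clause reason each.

usage: y: 1; u: 1; z: 1; x [bound]: 1; v [bound]: 0
use order (left to right): u, y, z, x
typing: ✓ — B -> A
ordered: ✗ — unused: v — weakening required
linear: ✗ — unused: v — weakening required
affine: ✓ — none of y, u, z, x, v used more than once
relevant: ✗ — unused: v — weakening required
unrestricted: ✓ — typability at B -> A is all that's needed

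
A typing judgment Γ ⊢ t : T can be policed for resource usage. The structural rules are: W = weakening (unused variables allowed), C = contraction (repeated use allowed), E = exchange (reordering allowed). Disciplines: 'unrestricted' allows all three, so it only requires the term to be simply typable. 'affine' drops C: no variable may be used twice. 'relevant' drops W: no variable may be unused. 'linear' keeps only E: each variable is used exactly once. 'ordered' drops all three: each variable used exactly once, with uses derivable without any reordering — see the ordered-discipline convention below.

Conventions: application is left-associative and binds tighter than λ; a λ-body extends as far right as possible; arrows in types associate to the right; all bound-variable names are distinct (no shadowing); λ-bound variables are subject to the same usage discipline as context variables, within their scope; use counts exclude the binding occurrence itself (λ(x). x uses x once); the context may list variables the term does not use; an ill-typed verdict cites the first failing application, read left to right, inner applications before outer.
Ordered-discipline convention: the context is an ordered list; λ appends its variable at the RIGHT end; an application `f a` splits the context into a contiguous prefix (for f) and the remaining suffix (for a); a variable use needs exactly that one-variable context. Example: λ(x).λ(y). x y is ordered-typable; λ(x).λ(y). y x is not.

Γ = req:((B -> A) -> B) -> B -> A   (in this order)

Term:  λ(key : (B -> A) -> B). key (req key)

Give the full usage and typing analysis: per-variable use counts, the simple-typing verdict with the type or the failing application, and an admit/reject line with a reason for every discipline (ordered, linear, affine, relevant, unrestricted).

usage: req=1; key (λ-bound)=2
use order (left to right): key, req, key
typing: ✓ — ((B -> A) -> B) -> B
ordered: ✗ — key ×2 used more than once (contraction)
linear: ✗ — key ×2 used more than once (contraction)
affine: ✗ — key ×2 used more than once (contraction)
relevant: ✓ — req, key: all used, weakening unneeded
unrestricted: ✓ — typability at ((B -> A) -> B) -> B is all that's needed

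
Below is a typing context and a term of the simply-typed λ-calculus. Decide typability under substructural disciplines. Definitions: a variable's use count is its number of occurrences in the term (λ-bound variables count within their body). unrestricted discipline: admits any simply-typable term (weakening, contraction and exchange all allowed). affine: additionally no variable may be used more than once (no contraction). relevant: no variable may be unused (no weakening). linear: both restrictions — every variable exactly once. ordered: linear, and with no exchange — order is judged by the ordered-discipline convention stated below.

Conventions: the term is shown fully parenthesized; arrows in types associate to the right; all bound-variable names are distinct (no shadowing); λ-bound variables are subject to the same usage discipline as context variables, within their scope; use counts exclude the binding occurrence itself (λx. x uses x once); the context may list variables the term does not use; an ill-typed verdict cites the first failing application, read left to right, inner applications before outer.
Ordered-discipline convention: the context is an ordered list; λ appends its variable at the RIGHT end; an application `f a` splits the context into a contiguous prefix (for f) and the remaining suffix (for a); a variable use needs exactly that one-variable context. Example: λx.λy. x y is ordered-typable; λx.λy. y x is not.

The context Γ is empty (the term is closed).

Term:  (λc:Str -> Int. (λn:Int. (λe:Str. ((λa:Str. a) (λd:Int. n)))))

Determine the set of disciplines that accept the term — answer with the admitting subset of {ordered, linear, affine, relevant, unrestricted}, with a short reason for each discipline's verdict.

admitted by: none
usage: c [bound]=0, n [bound]=1, e [bound]=0, a [bound]=1, d [bound]=0
uses in reading order: a, n
typing: ill-typed: an application expects Str but receives Int -> Int
ordered ✗ (the type mismatch rejects it)
linear ✗ (not simply typable)
affine ✗ (fails simple typing)
relevant ✗ (a type mismatch blocks all five)
unrestricted ✗ (the type mismatch rejects it)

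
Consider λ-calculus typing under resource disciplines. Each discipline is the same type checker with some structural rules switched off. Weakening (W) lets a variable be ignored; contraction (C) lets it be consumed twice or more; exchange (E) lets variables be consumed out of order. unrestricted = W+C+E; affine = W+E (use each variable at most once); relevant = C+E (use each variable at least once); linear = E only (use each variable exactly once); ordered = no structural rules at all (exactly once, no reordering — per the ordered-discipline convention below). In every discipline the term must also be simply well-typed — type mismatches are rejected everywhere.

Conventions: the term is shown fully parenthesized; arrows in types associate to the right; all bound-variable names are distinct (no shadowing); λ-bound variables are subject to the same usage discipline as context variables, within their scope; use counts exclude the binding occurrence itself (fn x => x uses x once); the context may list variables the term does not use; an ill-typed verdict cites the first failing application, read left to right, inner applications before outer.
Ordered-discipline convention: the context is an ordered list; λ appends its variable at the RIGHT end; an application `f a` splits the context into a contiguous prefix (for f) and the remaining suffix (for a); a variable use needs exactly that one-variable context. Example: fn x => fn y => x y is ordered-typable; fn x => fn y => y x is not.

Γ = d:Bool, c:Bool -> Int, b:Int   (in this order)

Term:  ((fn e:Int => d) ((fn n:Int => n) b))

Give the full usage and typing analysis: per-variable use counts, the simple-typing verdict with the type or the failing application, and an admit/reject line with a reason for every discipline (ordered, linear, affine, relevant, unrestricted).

counts: d: 1; c: 0; b: 1; e [bound]: 0; n [bound]: 1
use order (left to right): d, n, b
typing: the term checks, with type Bool
ordered ✗ (c, e left unused)
linear ✗ (c, e left unused)
affine ✓ (none of d, c, b, e, n used more than once)
relevant ✗ (c, e left unused)
unrestricted ✓ (type-checks (Bool) and nothing is barred)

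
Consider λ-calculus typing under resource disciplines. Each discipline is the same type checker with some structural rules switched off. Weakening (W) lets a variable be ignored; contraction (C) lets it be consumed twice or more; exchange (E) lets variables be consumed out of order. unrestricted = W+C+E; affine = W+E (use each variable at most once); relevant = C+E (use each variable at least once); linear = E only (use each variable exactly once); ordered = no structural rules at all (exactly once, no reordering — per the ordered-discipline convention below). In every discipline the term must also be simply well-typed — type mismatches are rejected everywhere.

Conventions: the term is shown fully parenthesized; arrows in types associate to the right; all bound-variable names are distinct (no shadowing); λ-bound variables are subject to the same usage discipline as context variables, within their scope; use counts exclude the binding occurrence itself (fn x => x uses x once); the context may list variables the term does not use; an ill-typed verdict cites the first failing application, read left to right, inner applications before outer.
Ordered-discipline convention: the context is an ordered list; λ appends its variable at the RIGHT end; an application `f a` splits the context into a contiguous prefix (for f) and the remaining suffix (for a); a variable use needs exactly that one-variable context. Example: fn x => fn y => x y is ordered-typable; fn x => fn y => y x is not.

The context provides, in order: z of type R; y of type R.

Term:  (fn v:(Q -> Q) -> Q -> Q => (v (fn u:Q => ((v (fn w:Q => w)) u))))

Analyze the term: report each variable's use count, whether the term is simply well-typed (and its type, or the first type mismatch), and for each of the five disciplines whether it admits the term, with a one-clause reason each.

counts: z=0; y=0; v (bound)=2; u (bound)=1; w (bound)=1
use order (left to right): v, v, w, u
typing: well-typed at ((Q -> Q) -> Q -> Q) -> Q -> Q
ordered ✗ (repeated use of v ×2; unused: z, y — weakening required)
linear ✗ (repeated use of v ×2; unused: z, y — weakening required)
affine ✗ (repeated use of v ×2)
relevant ✗ (unused: z, y — weakening required)
unrestricted ✓ (type-checks (((Q -> Q) -> Q -> Q) -> Q -> Q) and nothing is barred)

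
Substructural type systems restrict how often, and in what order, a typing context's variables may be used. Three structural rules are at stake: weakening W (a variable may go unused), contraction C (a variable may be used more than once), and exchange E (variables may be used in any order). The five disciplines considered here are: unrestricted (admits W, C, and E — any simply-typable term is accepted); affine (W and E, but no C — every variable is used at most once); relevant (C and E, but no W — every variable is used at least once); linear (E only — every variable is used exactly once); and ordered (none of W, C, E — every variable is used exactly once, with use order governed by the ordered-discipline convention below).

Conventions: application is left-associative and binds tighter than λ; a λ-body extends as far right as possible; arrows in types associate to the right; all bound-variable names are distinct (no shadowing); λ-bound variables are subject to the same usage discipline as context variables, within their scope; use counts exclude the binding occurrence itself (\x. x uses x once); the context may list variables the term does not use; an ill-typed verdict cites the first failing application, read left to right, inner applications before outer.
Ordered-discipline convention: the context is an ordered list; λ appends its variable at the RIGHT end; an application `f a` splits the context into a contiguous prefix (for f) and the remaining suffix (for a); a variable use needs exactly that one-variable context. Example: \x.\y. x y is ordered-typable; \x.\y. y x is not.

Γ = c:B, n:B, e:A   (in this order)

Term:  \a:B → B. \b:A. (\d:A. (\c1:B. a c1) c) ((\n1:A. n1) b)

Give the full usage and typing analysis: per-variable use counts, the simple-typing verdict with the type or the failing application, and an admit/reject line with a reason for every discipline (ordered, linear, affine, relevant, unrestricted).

counts: c ×1; n ×0; e ×0; a (λ-bound) ×1; b (λ-bound) ×1; d (λ-bound) ×0; c1 (λ-bound) ×1; n1 (λ-bound) ×1
use order (left to right): a, c1, c, n1, b
typing: ✓ — (B → B) → A → B
ordered: ✗, n, e, d left unused
linear: ✗, n, e, d left unused
affine: ✓, no duplicate uses among c, n, e, a, b, d, c1, n1
relevant: ✗, n, e, d left unused
unrestricted: ✓, typability at (B → B) → A → B is all that's needed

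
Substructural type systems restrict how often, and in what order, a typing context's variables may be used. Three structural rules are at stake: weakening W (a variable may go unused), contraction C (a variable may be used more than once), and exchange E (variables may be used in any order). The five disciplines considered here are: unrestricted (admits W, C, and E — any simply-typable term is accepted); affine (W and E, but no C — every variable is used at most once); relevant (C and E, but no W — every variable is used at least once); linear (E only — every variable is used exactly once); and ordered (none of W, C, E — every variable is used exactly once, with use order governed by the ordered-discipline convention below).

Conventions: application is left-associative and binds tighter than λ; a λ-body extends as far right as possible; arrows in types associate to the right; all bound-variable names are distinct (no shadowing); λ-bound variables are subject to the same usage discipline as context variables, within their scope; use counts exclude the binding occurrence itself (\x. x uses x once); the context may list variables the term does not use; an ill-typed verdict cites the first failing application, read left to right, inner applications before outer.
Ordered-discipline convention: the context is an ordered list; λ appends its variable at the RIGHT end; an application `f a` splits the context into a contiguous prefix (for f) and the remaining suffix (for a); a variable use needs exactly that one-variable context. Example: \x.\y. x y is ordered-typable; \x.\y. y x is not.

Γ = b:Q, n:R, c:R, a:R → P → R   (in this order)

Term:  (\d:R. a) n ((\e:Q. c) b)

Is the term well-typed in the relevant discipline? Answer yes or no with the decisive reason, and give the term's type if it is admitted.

no — unused: d, e — weakening required
use counts: b: 1, n: 1, c: 1, a: 1, d [bound]: 0, e [bound]: 0
uses in reading order: a, n, c, b
typing: well-typed at P → R
across the five disciplines: ordered ✗, linear ✗, affine ✓, relevant ✗, unrestricted ✓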